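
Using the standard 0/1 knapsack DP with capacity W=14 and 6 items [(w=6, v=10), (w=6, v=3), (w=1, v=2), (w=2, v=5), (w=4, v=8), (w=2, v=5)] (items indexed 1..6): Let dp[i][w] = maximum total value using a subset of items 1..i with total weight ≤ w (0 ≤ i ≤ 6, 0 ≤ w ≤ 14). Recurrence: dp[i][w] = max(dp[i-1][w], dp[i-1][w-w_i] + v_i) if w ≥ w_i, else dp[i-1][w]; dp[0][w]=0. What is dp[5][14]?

i\w   0   1   2   3   4   5   6   7   8   9  10  11  12  13  14
  0   0   0   0   0   0   0   0   0   0   0   0   0   0   0   0
  1   0   0   0   0   0   0  10  10  10  10  10  10  10  10  10
  2   0   0   0   0   0   0  10  10  10  10  10  10  13  13  13
  3   0   2   2   2   2   2  10  12  12  12  12  12  13  15  15
  4   0   2   5   7   7   7  10  12  15  17  17  17  17  17  18
  5   0   2   5   7   8  10  13  15  15  17  18  20  23  25  25
  6   0   2   5   7  10  12  13  15  18  20  20  22  23  25  28

25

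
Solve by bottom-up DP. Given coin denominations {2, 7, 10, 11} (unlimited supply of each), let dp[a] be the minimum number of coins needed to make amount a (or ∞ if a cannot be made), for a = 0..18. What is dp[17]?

 a  0  1  2  3  4  5  6  7  8  9 10 11 12 13 14 15 16 17 18
dp  0  -  1  -  2  -  3  1  4  2  1  1  2  2  2  3  3  2  2
(- denotes ∞ / unreachable)

2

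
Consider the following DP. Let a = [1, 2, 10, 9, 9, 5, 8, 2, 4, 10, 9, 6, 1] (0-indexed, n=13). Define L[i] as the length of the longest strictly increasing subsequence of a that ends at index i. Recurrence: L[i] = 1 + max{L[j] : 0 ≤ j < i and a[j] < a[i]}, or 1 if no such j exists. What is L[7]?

   i    0    1    2    3    4    5    6    7    8    9   10   11   12
a[i]    1    2   10    9    9    5    8    2    4   10    9    6    1
L[i]    1    2    3    3    3    3    4    2    3    5    5    4    1

2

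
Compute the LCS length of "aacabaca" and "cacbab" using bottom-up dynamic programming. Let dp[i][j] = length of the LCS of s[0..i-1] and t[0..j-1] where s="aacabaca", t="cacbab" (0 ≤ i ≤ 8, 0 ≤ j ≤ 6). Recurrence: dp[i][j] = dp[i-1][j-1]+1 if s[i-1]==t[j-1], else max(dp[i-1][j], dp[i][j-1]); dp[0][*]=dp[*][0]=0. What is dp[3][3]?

2

   ''  c  a  c  b  a  b
''  0  0  0  0  0  0  0
 a  0  0  1  1  1  1  1
 a  0  0  1  1  1  2  2
 c  0  1  1  2  2  2  2
 a  0  1  2  2  2  3  3
 b  0  1  2  2  3  3  4
 a  0  1  2  2  3  4  4
 c  0  1  2  3  3  4  4
 a  0  1  2  3  3  4  4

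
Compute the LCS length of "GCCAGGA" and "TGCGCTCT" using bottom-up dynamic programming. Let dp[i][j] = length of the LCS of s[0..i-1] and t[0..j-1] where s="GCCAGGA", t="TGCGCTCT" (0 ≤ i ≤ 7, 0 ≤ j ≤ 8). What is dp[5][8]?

   ''  T  G  C  G  C  T  C  T
''  0  0  0  0  0  0  0  0  0
 G  0  0  1  1  1  1  1  1  1
 C  0  0  1  2  2  2  2  2  2
 C  0  0  1  2  2  3  3  3  3
 A  0  0  1  2  2  3  3  3  3
 G  0  0  1  2  3  3  3  3  3
 G  0  0  1  2  3  3  3  3  3
 A  0  0  1  2  3  3  3  3  3

3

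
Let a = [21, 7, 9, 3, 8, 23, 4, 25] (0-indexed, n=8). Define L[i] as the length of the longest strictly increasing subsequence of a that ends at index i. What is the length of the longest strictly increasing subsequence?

4

   i    0    1    2    3    4    5    6    7
a[i]   21    7    9    3    8   23    4   25
L[i]    1    1    2    1    2    3    2    4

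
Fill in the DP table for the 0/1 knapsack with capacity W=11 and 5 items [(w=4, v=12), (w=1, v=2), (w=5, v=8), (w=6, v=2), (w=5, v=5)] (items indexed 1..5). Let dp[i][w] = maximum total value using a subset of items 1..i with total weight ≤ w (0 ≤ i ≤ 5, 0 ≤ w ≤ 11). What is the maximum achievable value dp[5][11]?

i\w   0   1   2   3   4   5   6   7   8   9  10  11
  0   0   0   0   0   0   0   0   0   0   0   0   0
  1   0   0   0   0  12  12  12  12  12  12  12  12
  2   0   2   2   2  12  14  14  14  14  14  14  14
  3   0   2   2   2  12  14  14  14  14  20  22  22
  4   0   2   2   2  12  14  14  14  14  20  22  22
  5   0   2   2   2  12  14  14  14  14  20  22  22

22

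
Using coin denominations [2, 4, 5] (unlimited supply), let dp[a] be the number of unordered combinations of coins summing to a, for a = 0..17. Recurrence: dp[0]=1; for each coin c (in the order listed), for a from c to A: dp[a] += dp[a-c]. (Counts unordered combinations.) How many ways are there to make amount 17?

5

after  coin     0     1     2     3     4     5     6     7     8     9    10    11    12    13    14    15    16    17
          2     1     0     1     0     1     0     1     0     1     0     1     0     1     0     1     0     1     0
          4     1     0     1     0     2     0     2     0     3     0     3     0     4     0     4     0     5     0
          5     1     0     1     0     2     1     2     1     3     2     4     2     5     3     6     4     7     5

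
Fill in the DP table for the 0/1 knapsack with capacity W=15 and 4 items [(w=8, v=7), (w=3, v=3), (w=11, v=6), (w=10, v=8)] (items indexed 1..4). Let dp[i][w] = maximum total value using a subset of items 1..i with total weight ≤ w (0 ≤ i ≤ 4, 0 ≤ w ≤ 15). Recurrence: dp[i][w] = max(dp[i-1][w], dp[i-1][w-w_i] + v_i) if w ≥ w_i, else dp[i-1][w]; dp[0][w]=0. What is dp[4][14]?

i\w   0   1   2   3   4   5   6   7   8   9  10  11  12  13  14  15
  0   0   0   0   0   0   0   0   0   0   0   0   0   0   0   0   0
  1   0   0   0   0   0   0   0   0   7   7   7   7   7   7   7   7
  2   0   0   0   3   3   3   3   3   7   7   7  10  10  10  10  10
  3   0   0   0   3   3   3   3   3   7   7   7  10  10  10  10  10
  4   0   0   0   3   3   3   3   3   7   7   8  10  10  11  11  11

11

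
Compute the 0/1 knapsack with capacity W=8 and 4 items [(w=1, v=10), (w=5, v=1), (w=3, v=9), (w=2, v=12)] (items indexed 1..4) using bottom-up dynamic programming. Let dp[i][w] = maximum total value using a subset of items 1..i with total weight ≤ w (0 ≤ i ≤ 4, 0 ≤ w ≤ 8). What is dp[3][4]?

i\w   0   1   2   3   4   5   6   7   8
  0   0   0   0   0   0   0   0   0   0
  1   0  10  10  10  10  10  10  10  10
  2   0  10  10  10  10  10  11  11  11
  3   0  10  10  10  19  19  19  19  19
  4   0  10  12  22  22  22  31  31  31

19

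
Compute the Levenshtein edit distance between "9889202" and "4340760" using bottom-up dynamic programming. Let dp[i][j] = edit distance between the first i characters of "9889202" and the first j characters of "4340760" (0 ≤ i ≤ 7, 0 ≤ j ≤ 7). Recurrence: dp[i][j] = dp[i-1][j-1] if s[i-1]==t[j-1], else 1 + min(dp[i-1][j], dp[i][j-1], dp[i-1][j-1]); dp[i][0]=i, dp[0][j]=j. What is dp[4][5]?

   ''  4  3  4  0  7  6  0
''  0  1  2  3  4  5  6  7
 9  1  1  2  3  4  5  6  7
 8  2  2  2  3  4  5  6  7
 8  3  3  3  3  4  5  6  7
 9  4  4  4  4  4  5  6  7
 2  5  5  5  5  5  5  6  7
 0  6  6  6  6  5  6  6  6
 2  7  7  7  7  6  6  7  7

5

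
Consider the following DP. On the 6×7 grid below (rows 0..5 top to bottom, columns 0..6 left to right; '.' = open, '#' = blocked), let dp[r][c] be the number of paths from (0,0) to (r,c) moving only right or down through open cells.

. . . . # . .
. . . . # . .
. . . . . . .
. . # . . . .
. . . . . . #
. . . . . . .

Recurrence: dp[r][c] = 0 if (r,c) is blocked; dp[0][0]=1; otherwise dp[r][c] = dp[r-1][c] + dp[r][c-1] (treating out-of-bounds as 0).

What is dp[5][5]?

r\c   0   1   2   3   4   5   6
  0   1   1   1   1   0   0   0
  1   1   2   3   4   0   0   0
  2   1   3   6  10  10  10  10
  3   1   4   0  10  20  30  40
  4   1   5   5  15  35  65   0
  5   1   6  11  26  61 126 126

126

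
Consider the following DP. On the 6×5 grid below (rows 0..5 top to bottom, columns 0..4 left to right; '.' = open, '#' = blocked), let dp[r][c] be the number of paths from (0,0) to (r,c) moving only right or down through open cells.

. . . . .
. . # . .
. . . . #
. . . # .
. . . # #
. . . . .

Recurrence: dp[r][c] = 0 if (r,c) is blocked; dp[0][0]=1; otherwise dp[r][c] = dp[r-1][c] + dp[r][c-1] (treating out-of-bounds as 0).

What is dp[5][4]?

r\c   0   1   2   3   4
  0   1   1   1   1   1
  1   1   2   0   1   2
  2   1   3   3   4   0
  3   1   4   7   0   0
  4   1   5  12   0   0
  5   1   6  18  18  18

18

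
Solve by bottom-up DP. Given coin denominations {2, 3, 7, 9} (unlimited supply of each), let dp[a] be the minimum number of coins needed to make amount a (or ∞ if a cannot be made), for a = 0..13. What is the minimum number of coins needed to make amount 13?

 a  0  1  2  3  4  5  6  7  8  9 10 11 12 13
dp  0  -  1  1  2  2  2  1  3  1  2  2  2  3
(- denotes ∞ / unreachable)

3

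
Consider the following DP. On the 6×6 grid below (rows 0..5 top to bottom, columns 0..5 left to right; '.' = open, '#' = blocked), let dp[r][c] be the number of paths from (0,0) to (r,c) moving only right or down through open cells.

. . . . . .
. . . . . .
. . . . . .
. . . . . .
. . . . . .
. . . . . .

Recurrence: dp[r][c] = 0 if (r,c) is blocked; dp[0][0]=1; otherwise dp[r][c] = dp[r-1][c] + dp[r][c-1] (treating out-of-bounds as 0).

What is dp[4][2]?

r\c   0   1   2   3   4   5
  0   1   1   1   1   1   1
  1   1   2   3   4   5   6
  2   1   3   6  10  15  21
  3   1   4  10  20  35  56
  4   1   5  15  35  70 126
  5   1   6  21  56 126 252

15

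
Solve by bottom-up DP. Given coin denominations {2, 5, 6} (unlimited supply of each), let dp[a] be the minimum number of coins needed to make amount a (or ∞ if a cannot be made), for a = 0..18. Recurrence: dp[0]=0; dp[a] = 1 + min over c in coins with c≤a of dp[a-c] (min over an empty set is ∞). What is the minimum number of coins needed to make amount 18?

 a  0  1  2  3  4  5  6  7  8  9 10 11 12 13 14 15 16 17 18
dp  0  -  1  -  2  1  1  2  2  3  2  2  2  3  3  3  3  3  3
(- denotes ∞ / unreachable)

3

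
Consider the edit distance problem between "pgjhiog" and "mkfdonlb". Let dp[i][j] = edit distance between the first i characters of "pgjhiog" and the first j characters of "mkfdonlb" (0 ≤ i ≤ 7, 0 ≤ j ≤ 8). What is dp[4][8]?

8

   ''  m  k  f  d  o  n  l  b
''  0  1  2  3  4  5  6  7  8
 p  1  1  2  3  4  5  6  7  8
 g  2  2  2  3  4  5  6  7  8
 j  3  3  3  3  4  5  6  7  8
 h  4  4  4  4  4  5  6  7  8
 i  5  5  5  5  5  5  6  7  8
 o  6  6  6  6  6  5  6  7  8
 g  7  7  7  7  7  6  6  7  8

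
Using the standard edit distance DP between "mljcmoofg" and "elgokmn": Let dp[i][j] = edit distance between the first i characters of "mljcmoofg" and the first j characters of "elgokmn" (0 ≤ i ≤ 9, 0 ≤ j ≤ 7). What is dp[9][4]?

   ''  e  l  g  o  k  m  n
''  0  1  2  3  4  5  6  7
 m  1  1  2  3  4  5  5  6
 l  2  2  1  2  3  4  5  6
 j  3  3  2  2  3  4  5  6
 c  4  4  3  3  3  4  5  6
 m  5  5  4  4  4  4  4  5
 o  6  6  5  5  4  5  5  5
 o  7  7  6  6  5  5  6  6
 f  8  8  7  7  6  6  6  7
 g  9  9  8  7  7  7  7  7

7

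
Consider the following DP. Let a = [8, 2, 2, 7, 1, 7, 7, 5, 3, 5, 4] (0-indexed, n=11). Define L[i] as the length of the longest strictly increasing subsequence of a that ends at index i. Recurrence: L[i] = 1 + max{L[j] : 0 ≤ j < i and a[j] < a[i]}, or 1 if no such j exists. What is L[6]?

2

   i    0    1    2    3    4    5    6    7    8    9   10
a[i]    8    2    2    7    1    7    7    5    3    5    4
L[i]    1    1    1    2    1    2    2    2    2    3    3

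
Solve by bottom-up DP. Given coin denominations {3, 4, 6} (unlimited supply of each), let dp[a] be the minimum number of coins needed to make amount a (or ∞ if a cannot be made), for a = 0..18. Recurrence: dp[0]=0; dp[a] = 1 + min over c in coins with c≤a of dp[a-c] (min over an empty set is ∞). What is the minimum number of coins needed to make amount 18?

3

 a  0  1  2  3  4  5  6  7  8  9 10 11 12 13 14 15 16 17 18
dp  0  -  -  1  1  -  1  2  2  2  2  3  2  3  3  3  3  4  3
(- denotes ∞ / unreachable)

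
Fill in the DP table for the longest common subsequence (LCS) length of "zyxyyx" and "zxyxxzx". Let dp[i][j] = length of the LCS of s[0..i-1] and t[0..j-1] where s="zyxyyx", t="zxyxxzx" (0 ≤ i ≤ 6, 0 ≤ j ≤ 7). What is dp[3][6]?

3

   ''  z  x  y  x  x  z  x
''  0  0  0  0  0  0  0  0
 z  0  1  1  1  1  1  1  1
 y  0  1  1  2  2  2  2  2
 x  0  1  2  2  3  3  3  3
 y  0  1  2  3  3  3  3  3
 y  0  1  2  3  3  3  3  3
 x  0  1  2  3  4  4  4  4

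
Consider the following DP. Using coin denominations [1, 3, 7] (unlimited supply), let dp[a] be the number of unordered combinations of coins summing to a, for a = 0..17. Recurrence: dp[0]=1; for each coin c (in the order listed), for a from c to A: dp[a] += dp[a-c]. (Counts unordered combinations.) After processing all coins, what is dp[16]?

after  coin     0     1     2     3     4     5     6     7     8     9    10    11    12    13    14    15    16    17
          1     1     1     1     1     1     1     1     1     1     1     1     1     1     1     1     1     1     1
          3     1     1     1     2     2     2     3     3     3     4     4     4     5     5     5     6     6     6
          7     1     1     1     2     2     2     3     4     4     5     6     6     7     8     9    10    11    12

11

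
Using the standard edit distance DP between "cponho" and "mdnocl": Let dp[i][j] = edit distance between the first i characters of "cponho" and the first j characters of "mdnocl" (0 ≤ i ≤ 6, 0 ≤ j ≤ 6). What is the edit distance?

   ''  m  d  n  o  c  l
''  0  1  2  3  4  5  6
 c  1  1  2  3  4  4  5
 p  2  2  2  3  4  5  5
 o  3  3  3  3  3  4  5
 n  4  4  4  3  4  4  5
 h  5  5  5  4  4  5  5
 o  6  6  6  5  4  5  6

6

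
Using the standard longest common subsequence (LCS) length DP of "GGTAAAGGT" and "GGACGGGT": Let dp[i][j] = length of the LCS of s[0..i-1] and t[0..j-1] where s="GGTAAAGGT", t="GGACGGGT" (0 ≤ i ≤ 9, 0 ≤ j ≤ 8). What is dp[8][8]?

5

   ''  G  G  A  C  G  G  G  T
''  0  0  0  0  0  0  0  0  0
 G  0  1  1  1  1  1  1  1  1
 G  0  1  2  2  2  2  2  2  2
 T  0  1  2  2  2  2  2  2  3
 A  0  1  2  3  3  3  3  3  3
 A  0  1  2  3  3  3  3  3  3
 A  0  1  2  3  3  3  3  3  3
 G  0  1  2  3  3  4  4  4  4
 G  0  1  2  3  3  4  5  5  5
 T  0  1  2  3  3  4  5  5  6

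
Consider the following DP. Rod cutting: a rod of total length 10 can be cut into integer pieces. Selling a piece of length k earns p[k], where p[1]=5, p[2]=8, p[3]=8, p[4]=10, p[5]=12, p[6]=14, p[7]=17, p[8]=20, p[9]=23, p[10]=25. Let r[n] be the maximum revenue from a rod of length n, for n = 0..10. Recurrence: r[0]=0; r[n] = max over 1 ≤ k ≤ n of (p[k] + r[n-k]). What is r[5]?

   n    0    1    2    3    4    5    6    7    8    9   10
r[n]    0    5   10   15   20   25   30   35   40   45   50

25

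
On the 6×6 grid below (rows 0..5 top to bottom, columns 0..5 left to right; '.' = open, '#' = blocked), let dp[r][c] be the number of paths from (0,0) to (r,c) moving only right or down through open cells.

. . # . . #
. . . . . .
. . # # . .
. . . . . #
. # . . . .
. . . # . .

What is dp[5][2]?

5

r\c   0   1   2   3   4   5
  0   1   1   0   0   0   0
  1   1   2   2   2   2   2
  2   1   3   0   0   2   4
  3   1   4   4   4   6   0
  4   1   0   4   8  14  14
  5   1   1   5   0  14  28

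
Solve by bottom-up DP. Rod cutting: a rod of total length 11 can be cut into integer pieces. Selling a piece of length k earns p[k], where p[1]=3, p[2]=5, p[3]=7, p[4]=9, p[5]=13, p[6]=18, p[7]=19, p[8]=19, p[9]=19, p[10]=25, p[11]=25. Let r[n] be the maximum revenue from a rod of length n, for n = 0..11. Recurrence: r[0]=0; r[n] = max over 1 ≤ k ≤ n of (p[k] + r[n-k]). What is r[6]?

18

   n    0    1    2    3    4    5    6    7    8    9   10   11
r[n]    0    3    6    9   12   15   18   21   24   27   30   33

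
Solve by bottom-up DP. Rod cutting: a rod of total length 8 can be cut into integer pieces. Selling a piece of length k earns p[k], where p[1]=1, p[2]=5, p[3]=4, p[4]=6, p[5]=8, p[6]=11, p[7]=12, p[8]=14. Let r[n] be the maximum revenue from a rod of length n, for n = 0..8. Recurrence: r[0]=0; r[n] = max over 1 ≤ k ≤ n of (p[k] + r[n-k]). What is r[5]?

11

   n    0    1    2    3    4    5    6    7    8
r[n]    0    1    5    6   10   11   15   16   20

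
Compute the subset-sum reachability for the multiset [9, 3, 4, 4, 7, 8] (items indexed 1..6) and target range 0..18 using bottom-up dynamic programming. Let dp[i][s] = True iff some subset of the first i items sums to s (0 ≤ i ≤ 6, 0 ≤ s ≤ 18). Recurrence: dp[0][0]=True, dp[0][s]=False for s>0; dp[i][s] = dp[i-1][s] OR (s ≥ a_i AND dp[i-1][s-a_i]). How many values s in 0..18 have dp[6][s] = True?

15

i\s   0   1   2   3   4   5   6   7   8   9  10  11  12  13  14  15  16  17  18
  0   T   F   F   F   F   F   F   F   F   F   F   F   F   F   F   F   F   F   F
  1   T   F   F   F   F   F   F   F   F   T   F   F   F   F   F   F   F   F   F
  2   T   F   F   T   F   F   F   F   F   T   F   F   T   F   F   F   F   F   F
  3   T   F   F   T   T   F   F   T   F   T   F   F   T   T   F   F   T   F   F
  4   T   F   F   T   T   F   F   T   T   T   F   T   T   T   F   F   T   T   F
  5   T   F   F   T   T   F   F   T   T   T   T   T   T   T   T   T   T   T   T
  6   T   F   F   T   T   F   F   T   T   T   T   T   T   T   T   T   T   T   T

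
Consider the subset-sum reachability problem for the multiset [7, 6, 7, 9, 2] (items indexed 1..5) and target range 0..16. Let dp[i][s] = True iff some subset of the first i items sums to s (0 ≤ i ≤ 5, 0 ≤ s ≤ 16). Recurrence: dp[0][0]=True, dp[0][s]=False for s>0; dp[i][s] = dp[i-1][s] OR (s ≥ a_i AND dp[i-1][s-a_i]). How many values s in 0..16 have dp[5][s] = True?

11

i\s   0   1   2   3   4   5   6   7   8   9  10  11  12  13  14  15  16
  0   T   F   F   F   F   F   F   F   F   F   F   F   F   F   F   F   F
  1   T   F   F   F   F   F   F   T   F   F   F   F   F   F   F   F   F
  2   T   F   F   F   F   F   T   T   F   F   F   F   F   T   F   F   F
  3   T   F   F   F   F   F   T   T   F   F   F   F   F   T   T   F   F
  4   T   F   F   F   F   F   T   T   F   T   F   F   F   T   T   T   T
  5   T   F   T   F   F   F   T   T   T   T   F   T   F   T   T   T   T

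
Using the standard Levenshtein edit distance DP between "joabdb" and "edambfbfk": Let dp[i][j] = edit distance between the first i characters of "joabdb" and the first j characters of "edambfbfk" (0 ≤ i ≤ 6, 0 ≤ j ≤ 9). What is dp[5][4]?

4

   ''  e  d  a  m  b  f  b  f  k
''  0  1  2  3  4  5  6  7  8  9
 j  1  1  2  3  4  5  6  7  8  9
 o  2  2  2  3  4  5  6  7  8  9
 a  3  3  3  2  3  4  5  6  7  8
 b  4  4  4  3  3  3  4  5  6  7
 d  5  5  4  4  4  4  4  5  6  7
 b  6  6  5  5  5  4  5  4  5  6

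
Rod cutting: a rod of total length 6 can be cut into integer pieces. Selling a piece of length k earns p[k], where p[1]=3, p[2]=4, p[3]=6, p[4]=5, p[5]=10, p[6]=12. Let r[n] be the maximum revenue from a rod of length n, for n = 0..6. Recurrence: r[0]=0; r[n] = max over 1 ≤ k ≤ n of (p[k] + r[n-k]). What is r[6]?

   n    0    1    2    3    4    5    6
r[n]    0    3    6    9   12   15   18

18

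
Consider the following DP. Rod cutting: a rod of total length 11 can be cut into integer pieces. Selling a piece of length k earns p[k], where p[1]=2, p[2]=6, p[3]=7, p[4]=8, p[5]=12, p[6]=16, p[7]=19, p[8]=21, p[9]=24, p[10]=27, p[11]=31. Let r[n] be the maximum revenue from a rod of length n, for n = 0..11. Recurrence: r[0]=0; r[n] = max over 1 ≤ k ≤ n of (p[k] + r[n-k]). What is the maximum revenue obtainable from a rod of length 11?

   n    0    1    2    3    4    5    6    7    8    9   10   11
r[n]    0    2    6    8   12   14   18   20   24   26   30   32

32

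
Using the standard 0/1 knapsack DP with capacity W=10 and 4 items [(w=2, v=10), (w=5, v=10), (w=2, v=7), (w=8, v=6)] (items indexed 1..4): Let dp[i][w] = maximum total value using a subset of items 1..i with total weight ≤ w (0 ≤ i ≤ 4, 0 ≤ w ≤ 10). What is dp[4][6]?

i\w   0   1   2   3   4   5   6   7   8   9  10
  0   0   0   0   0   0   0   0   0   0   0   0
  1   0   0  10  10  10  10  10  10  10  10  10
  2   0   0  10  10  10  10  10  20  20  20  20
  3   0   0  10  10  17  17  17  20  20  27  27
  4   0   0  10  10  17  17  17  20  20  27  27

17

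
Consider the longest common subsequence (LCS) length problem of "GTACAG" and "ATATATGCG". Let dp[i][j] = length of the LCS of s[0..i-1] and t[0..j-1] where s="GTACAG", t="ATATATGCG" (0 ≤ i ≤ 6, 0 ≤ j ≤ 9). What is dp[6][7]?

4

   ''  A  T  A  T  A  T  G  C  G
''  0  0  0  0  0  0  0  0  0  0
 G  0  0  0  0  0  0  0  1  1  1
 T  0  0  1  1  1  1  1  1  1  1
 A  0  1  1  2  2  2  2  2  2  2
 C  0  1  1  2  2  2  2  2  3  3
 A  0  1  1  2  2  3  3  3  3  3
 G  0  1  1  2  2  3  3  4  4  4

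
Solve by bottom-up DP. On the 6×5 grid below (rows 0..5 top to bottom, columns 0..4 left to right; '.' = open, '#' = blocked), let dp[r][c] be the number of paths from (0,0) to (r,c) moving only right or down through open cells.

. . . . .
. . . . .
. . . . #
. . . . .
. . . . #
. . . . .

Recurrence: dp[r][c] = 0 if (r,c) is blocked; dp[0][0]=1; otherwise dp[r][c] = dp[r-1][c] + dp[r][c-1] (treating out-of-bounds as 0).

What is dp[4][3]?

r\c   0   1   2   3   4
  0   1   1   1   1   1
  1   1   2   3   4   5
  2   1   3   6  10   0
  3   1   4  10  20  20
  4   1   5  15  35   0
  5   1   6  21  56  56

35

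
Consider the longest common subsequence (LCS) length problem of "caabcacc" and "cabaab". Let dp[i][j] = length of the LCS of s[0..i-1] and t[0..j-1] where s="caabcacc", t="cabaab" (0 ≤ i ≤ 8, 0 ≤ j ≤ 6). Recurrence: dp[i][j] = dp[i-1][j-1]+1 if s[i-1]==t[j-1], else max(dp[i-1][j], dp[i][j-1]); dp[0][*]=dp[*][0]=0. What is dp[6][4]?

   ''  c  a  b  a  a  b
''  0  0  0  0  0  0  0
 c  0  1  1  1  1  1  1
 a  0  1  2  2  2  2  2
 a  0  1  2  2  3  3  3
 b  0  1  2  3  3  3  4
 c  0  1  2  3  3  3  4
 a  0  1  2  3  4  4  4
 c  0  1  2  3  4  4  4
 c  0  1  2  3  4  4  4

4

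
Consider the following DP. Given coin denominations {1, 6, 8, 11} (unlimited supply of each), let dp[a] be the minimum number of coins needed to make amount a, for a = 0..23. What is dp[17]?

2

 a  0  1  2  3  4  5  6  7  8  9 10 11 12 13 14 15 16 17 18 19 20 21 22 23
dp  0  1  2  3  4  5  1  2  1  2  3  1  2  3  2  3  2  2  3  2  3  4  2  3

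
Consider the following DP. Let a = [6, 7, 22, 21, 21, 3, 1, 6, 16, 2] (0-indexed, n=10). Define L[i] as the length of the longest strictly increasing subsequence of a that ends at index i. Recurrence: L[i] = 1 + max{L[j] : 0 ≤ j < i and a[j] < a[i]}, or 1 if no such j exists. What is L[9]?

2

   i    0    1    2    3    4    5    6    7    8    9
a[i]    6    7   22   21   21    3    1    6   16    2
L[i]    1    2    3    3    3    1    1    2    3    2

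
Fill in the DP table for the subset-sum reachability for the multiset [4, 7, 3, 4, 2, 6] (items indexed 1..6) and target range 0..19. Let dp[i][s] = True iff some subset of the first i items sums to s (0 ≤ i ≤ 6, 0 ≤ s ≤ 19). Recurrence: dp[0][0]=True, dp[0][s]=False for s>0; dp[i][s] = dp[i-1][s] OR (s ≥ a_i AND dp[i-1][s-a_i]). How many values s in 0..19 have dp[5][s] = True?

i\s   0   1   2   3   4   5   6   7   8   9  10  11  12  13  14  15  16  17  18  19
  0   T   F   F   F   F   F   F   F   F   F   F   F   F   F   F   F   F   F   F   F
  1   T   F   F   F   T   F   F   F   F   F   F   F   F   F   F   F   F   F   F   F
  2   T   F   F   F   T   F   F   T   F   F   F   T   F   F   F   F   F   F   F   F
  3   T   F   F   T   T   F   F   T   F   F   T   T   F   F   T   F   F   F   F   F
  4   T   F   F   T   T   F   F   T   T   F   T   T   F   F   T   T   F   F   T   F
  5   T   F   T   T   T   T   T   T   T   T   T   T   T   T   T   T   T   T   T   F
  6   T   F   T   T   T   T   T   T   T   T   T   T   T   T   T   T   T   T   T   T

18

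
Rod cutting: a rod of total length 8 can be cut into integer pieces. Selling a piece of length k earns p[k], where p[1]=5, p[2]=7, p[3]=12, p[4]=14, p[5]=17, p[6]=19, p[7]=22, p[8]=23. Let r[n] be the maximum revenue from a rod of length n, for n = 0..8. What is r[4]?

20

   n    0    1    2    3    4    5    6    7    8
r[n]    0    5   10   15   20   25   30   35   40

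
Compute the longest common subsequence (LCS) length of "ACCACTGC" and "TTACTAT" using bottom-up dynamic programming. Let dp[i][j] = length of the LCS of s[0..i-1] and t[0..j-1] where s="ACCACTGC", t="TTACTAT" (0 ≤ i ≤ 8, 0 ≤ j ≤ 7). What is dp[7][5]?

3

   ''  T  T  A  C  T  A  T
''  0  0  0  0  0  0  0  0
 A  0  0  0  1  1  1  1  1
 C  0  0  0  1  2  2  2  2
 C  0  0  0  1  2  2  2  2
 A  0  0  0  1  2  2  3  3
 C  0  0  0  1  2  2  3  3
 T  0  1  1  1  2  3  3  4
 G  0  1  1  1  2  3  3  4
 C  0  1  1  1  2  3  3  4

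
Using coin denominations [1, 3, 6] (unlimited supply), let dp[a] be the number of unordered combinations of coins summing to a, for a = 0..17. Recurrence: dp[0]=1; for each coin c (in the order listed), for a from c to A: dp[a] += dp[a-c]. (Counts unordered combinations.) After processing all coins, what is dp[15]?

12

after  coin     0     1     2     3     4     5     6     7     8     9    10    11    12    13    14    15    16    17
          1     1     1     1     1     1     1     1     1     1     1     1     1     1     1     1     1     1     1
          3     1     1     1     2     2     2     3     3     3     4     4     4     5     5     5     6     6     6
          6     1     1     1     2     2     2     4     4     4     6     6     6     9     9     9    12    12    12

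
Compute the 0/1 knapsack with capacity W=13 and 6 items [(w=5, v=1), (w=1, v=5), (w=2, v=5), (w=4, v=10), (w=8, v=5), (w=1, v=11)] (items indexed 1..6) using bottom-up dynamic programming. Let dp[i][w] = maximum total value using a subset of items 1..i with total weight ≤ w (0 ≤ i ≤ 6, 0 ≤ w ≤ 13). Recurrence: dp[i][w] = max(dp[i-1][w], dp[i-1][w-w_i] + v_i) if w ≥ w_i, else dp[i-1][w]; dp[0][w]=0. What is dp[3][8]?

11

i\w   0   1   2   3   4   5   6   7   8   9  10  11  12  13
  0   0   0   0   0   0   0   0   0   0   0   0   0   0   0
  1   0   0   0   0   0   1   1   1   1   1   1   1   1   1
  2   0   5   5   5   5   5   6   6   6   6   6   6   6   6
  3   0   5   5  10  10  10  10  10  11  11  11  11  11  11
  4   0   5   5  10  10  15  15  20  20  20  20  20  21  21
  5   0   5   5  10  10  15  15  20  20  20  20  20  21  21
  6   0  11  16  16  21  21  26  26  31  31  31  31  31  32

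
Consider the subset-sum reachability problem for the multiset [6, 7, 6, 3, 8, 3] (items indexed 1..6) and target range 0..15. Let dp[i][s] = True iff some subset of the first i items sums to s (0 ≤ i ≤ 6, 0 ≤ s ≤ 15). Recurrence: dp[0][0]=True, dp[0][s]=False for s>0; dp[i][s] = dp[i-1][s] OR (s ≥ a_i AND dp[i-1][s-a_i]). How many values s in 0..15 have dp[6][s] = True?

12

i\s   0   1   2   3   4   5   6   7   8   9  10  11  12  13  14  15
  0   T   F   F   F   F   F   F   F   F   F   F   F   F   F   F   F
  1   T   F   F   F   F   F   T   F   F   F   F   F   F   F   F   F
  2   T   F   F   F   F   F   T   T   F   F   F   F   F   T   F   F
  3   T   F   F   F   F   F   T   T   F   F   F   F   T   T   F   F
  4   T   F   F   T   F   F   T   T   F   T   T   F   T   T   F   T
  5   T   F   F   T   F   F   T   T   T   T   T   T   T   T   T   T
  6   T   F   F   T   F   F   T   T   T   T   T   T   T   T   T   T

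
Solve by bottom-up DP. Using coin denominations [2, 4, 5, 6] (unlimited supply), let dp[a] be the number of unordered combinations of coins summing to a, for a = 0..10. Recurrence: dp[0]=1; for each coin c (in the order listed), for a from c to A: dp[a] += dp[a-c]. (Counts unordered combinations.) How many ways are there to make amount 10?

6

after  coin     0     1     2     3     4     5     6     7     8     9    10
          2     1     0     1     0     1     0     1     0     1     0     1
          4     1     0     1     0     2     0     2     0     3     0     3
          5     1     0     1     0     2     1     2     1     3     2     4
          6     1     0     1     0     2     1     3     1     4     2     6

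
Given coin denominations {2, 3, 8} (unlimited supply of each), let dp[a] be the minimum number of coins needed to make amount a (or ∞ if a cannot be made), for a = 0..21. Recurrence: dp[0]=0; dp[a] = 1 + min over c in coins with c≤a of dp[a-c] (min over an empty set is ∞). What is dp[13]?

3

 a  0  1  2  3  4  5  6  7  8  9 10 11 12 13 14 15 16 17 18 19 20 21
dp  0  -  1  1  2  2  2  3  1  3  2  2  3  3  3  4  2  4  3  3  4  4
(- denotes ∞ / unreachable)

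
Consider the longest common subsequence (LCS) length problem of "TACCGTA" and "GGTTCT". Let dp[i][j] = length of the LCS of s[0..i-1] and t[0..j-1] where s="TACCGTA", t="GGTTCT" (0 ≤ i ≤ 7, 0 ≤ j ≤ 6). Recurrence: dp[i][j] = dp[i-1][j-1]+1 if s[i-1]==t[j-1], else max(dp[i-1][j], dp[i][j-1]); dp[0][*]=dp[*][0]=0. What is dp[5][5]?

   ''  G  G  T  T  C  T
''  0  0  0  0  0  0  0
 T  0  0  0  1  1  1  1
 A  0  0  0  1  1  1  1
 C  0  0  0  1  1  2  2
 C  0  0  0  1  1  2  2
 G  0  1  1  1  1  2  2
 T  0  1  1  2  2  2  3
 A  0  1  1  2  2  2  3

2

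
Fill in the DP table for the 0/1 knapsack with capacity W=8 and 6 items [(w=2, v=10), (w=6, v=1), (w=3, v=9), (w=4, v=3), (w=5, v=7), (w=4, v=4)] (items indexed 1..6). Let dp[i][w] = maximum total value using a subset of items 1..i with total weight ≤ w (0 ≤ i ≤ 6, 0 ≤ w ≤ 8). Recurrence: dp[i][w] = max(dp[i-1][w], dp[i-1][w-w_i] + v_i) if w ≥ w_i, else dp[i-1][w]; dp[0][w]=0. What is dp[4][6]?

i\w   0   1   2   3   4   5   6   7   8
  0   0   0   0   0   0   0   0   0   0
  1   0   0  10  10  10  10  10  10  10
  2   0   0  10  10  10  10  10  10  11
  3   0   0  10  10  10  19  19  19  19
  4   0   0  10  10  10  19  19  19  19
  5   0   0  10  10  10  19  19  19  19
  6   0   0  10  10  10  19  19  19  19

19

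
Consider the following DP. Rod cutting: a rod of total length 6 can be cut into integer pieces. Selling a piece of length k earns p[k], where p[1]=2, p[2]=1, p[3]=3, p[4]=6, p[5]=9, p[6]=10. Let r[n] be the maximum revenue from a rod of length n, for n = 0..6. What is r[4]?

8

   n    0    1    2    3    4    5    6
r[n]    0    2    4    6    8   10   12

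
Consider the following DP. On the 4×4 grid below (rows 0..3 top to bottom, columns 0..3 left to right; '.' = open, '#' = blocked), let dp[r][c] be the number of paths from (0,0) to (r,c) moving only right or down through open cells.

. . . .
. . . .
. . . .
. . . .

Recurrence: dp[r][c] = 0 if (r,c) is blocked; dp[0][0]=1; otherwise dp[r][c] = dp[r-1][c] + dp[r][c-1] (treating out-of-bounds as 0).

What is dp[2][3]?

10

r\c   0   1   2   3
  0   1   1   1   1
  1   1   2   3   4
  2   1   3   6  10
  3   1   4  10  20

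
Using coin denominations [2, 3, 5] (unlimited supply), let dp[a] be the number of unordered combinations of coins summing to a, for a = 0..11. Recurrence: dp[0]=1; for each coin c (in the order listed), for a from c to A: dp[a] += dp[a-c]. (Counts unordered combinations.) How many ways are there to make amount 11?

4

after  coin     0     1     2     3     4     5     6     7     8     9    10    11
          2     1     0     1     0     1     0     1     0     1     0     1     0
          3     1     0     1     1     1     1     2     1     2     2     2     2
          5     1     0     1     1     1     2     2     2     3     3     4     4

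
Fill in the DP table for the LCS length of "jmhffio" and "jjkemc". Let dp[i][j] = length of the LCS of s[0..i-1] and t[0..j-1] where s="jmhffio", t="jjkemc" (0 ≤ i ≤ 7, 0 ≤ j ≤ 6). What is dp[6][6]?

2

   ''  j  j  k  e  m  c
''  0  0  0  0  0  0  0
 j  0  1  1  1  1  1  1
 m  0  1  1  1  1  2  2
 h  0  1  1  1  1  2  2
 f  0  1  1  1  1  2  2
 f  0  1  1  1  1  2  2
 i  0  1  1  1  1  2  2
 o  0  1  1  1  1  2  2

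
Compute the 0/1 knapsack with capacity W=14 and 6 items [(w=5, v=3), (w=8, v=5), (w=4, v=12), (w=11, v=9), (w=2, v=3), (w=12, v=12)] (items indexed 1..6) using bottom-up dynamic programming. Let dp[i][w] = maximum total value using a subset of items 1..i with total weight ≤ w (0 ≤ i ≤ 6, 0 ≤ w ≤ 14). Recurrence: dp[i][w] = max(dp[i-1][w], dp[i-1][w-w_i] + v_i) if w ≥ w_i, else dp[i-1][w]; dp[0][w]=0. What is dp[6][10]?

i\w   0   1   2   3   4   5   6   7   8   9  10  11  12  13  14
  0   0   0   0   0   0   0   0   0   0   0   0   0   0   0   0
  1   0   0   0   0   0   3   3   3   3   3   3   3   3   3   3
  2   0   0   0   0   0   3   3   3   5   5   5   5   5   8   8
  3   0   0   0   0  12  12  12  12  12  15  15  15  17  17  17
  4   0   0   0   0  12  12  12  12  12  15  15  15  17  17  17
  5   0   0   3   3  12  12  15  15  15  15  15  18  18  18  20
  6   0   0   3   3  12  12  15  15  15  15  15  18  18  18  20

15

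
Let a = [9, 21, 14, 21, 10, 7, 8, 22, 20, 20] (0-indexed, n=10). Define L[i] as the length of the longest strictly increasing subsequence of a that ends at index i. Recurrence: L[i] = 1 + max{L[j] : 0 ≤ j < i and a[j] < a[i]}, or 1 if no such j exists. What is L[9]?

   i    0    1    2    3    4    5    6    7    8    9
a[i]    9   21   14   21   10    7    8   22   20   20
L[i]    1    2    2    3    2    1    2    4    3    3

3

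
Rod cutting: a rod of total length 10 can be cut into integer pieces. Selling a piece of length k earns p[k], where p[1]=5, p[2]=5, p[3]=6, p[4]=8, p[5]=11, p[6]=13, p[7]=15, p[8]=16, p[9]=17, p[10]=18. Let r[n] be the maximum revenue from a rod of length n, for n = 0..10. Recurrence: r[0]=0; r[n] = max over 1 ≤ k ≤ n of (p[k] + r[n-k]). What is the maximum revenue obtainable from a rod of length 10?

50

   n    0    1    2    3    4    5    6    7    8    9   10
r[n]    0    5   10   15   20   25   30   35   40   45   50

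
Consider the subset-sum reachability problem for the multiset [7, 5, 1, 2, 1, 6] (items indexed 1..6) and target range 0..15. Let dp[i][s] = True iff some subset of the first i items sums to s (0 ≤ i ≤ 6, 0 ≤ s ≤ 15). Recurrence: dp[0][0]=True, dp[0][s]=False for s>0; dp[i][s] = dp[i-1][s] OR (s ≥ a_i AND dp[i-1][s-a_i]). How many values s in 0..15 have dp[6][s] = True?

i\s   0   1   2   3   4   5   6   7   8   9  10  11  12  13  14  15
  0   T   F   F   F   F   F   F   F   F   F   F   F   F   F   F   F
  1   T   F   F   F   F   F   F   T   F   F   F   F   F   F   F   F
  2   T   F   F   F   F   T   F   T   F   F   F   F   T   F   F   F
  3   T   T   F   F   F   T   T   T   T   F   F   F   T   T   F   F
  4   T   T   T   T   F   T   T   T   T   T   T   F   T   T   T   T
  5   T   T   T   T   T   T   T   T   T   T   T   T   T   T   T   T
  6   T   T   T   T   T   T   T   T   T   T   T   T   T   T   T   T

16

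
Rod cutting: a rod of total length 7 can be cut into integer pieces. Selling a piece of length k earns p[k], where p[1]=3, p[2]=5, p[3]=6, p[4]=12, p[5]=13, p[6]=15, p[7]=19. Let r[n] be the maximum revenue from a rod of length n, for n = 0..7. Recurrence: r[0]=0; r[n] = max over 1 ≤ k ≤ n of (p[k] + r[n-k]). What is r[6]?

   n    0    1    2    3    4    5    6    7
r[n]    0    3    6    9   12   15   18   21

18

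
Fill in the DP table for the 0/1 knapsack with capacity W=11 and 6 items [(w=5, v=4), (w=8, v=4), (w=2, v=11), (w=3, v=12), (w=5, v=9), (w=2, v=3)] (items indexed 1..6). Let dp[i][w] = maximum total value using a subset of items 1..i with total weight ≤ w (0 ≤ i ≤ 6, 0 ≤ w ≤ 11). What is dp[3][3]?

11

i\w   0   1   2   3   4   5   6   7   8   9  10  11
  0   0   0   0   0   0   0   0   0   0   0   0   0
  1   0   0   0   0   0   4   4   4   4   4   4   4
  2   0   0   0   0   0   4   4   4   4   4   4   4
  3   0   0  11  11  11  11  11  15  15  15  15  15
  4   0   0  11  12  12  23  23  23  23  23  27  27
  5   0   0  11  12  12  23  23  23  23  23  32  32
  6   0   0  11  12  14  23  23  26  26  26  32  32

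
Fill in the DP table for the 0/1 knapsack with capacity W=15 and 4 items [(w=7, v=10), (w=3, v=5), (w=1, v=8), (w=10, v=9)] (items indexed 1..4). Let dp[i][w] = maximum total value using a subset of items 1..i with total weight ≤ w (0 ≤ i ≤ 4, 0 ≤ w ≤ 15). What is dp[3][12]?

23

i\w   0   1   2   3   4   5   6   7   8   9  10  11  12  13  14  15
  0   0   0   0   0   0   0   0   0   0   0   0   0   0   0   0   0
  1   0   0   0   0   0   0   0  10  10  10  10  10  10  10  10  10
  2   0   0   0   5   5   5   5  10  10  10  15  15  15  15  15  15
  3   0   8   8   8  13  13  13  13  18  18  18  23  23  23  23  23
  4   0   8   8   8  13  13  13  13  18  18  18  23  23  23  23  23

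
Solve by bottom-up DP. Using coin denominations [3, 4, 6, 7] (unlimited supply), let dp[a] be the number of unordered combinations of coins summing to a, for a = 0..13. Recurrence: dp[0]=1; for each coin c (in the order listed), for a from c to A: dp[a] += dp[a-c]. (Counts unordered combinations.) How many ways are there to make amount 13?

4

after  coin     0     1     2     3     4     5     6     7     8     9    10    11    12    13
          3     1     0     0     1     0     0     1     0     0     1     0     0     1     0
          4     1     0     0     1     1     0     1     1     1     1     1     1     2     1
          6     1     0     0     1     1     0     2     1     1     2     2     1     4     2
          7     1     0     0     1     1     0     2     2     1     2     3     2     4     4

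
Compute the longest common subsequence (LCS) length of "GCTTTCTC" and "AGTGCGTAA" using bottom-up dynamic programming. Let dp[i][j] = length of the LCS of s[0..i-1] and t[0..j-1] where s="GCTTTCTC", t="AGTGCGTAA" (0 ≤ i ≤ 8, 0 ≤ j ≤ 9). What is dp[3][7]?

   ''  A  G  T  G  C  G  T  A  A
''  0  0  0  0  0  0  0  0  0  0
 G  0  0  1  1  1  1  1  1  1  1
 C  0  0  1  1  1  2  2  2  2  2
 T  0  0  1  2  2  2  2  3  3  3
 T  0  0  1  2  2  2  2  3  3  3
 T  0  0  1  2  2  2  2  3  3  3
 C  0  0  1  2  2  3  3  3  3  3
 T  0  0  1  2  2  3  3  4  4  4
 C  0  0  1  2  2  3  3  4  4  4

3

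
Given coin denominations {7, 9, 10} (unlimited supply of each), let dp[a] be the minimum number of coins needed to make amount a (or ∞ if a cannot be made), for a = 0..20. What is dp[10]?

1

 a  0  1  2  3  4  5  6  7  8  9 10 11 12 13 14 15 16 17 18 19 20
dp  0  -  -  -  -  -  -  1  -  1  1  -  -  -  2  -  2  2  2  2  2
(- denotes ∞ / unreachable)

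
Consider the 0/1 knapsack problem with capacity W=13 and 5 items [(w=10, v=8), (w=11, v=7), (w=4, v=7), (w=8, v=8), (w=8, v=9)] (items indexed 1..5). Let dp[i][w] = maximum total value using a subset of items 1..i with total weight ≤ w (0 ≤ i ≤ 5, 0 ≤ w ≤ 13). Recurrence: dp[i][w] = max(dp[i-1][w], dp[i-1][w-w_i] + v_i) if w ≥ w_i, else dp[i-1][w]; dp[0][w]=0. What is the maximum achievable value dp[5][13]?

16

i\w   0   1   2   3   4   5   6   7   8   9  10  11  12  13
  0   0   0   0   0   0   0   0   0   0   0   0   0   0   0
  1   0   0   0   0   0   0   0   0   0   0   8   8   8   8
  2   0   0   0   0   0   0   0   0   0   0   8   8   8   8
  3   0   0   0   0   7   7   7   7   7   7   8   8   8   8
  4   0   0   0   0   7   7   7   7   8   8   8   8  15  15
  5   0   0   0   0   7   7   7   7   9   9   9   9  16  16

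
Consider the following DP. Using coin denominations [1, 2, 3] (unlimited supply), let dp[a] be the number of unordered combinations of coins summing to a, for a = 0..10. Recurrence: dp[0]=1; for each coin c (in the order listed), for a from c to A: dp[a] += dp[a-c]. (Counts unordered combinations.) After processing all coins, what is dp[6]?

after  coin     0     1     2     3     4     5     6     7     8     9    10
          1     1     1     1     1     1     1     1     1     1     1     1
          2     1     1     2     2     3     3     4     4     5     5     6
          3     1     1     2     3     4     5     7     8    10    12    14

7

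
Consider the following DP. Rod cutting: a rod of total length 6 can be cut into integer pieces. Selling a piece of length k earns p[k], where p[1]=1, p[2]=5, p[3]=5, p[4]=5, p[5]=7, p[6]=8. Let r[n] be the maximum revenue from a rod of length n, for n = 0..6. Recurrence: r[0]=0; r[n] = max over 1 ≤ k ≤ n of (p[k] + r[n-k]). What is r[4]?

   n    0    1    2    3    4    5    6
r[n]    0    1    5    6   10   11   15

10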